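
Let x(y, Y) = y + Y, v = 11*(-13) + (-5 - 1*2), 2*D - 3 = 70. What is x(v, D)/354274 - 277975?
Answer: -196958630527/708548 ≈ -2.7798e+5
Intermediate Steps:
D = 73/2 (D = 3/2 + (½)*70 = 3/2 + 35 = 73/2 ≈ 36.500)
v = -150 (v = -143 + (-5 - 2) = -143 - 7 = -150)
x(y, Y) = Y + y
x(v, D)/354274 - 277975 = (73/2 - 150)/354274 - 277975 = -227/2*1/354274 - 277975 = -227/708548 - 277975 = -196958630527/708548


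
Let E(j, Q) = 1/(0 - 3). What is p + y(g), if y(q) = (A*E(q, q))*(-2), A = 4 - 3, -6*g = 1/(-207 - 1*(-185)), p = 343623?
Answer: 1030871/3 ≈ 3.4362e+5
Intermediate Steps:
g = 1/132 (g = -1/(6*(-207 - 1*(-185))) = -1/(6*(-207 + 185)) = -⅙/(-22) = -⅙*(-1/22) = 1/132 ≈ 0.0075758)
E(j, Q) = -⅓ (E(j, Q) = 1/(-3) = -⅓)
A = 1
y(q) = ⅔ (y(q) = (1*(-⅓))*(-2) = -⅓*(-2) = ⅔)
p + y(g) = 343623 + ⅔ = 1030871/3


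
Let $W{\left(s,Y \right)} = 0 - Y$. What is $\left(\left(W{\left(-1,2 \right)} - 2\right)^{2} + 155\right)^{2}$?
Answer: $29241$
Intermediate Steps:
$W{\left(s,Y \right)} = - Y$
$\left(\left(W{\left(-1,2 \right)} - 2\right)^{2} + 155\right)^{2} = \left(\left(\left(-1\right) 2 - 2\right)^{2} + 155\right)^{2} = \left(\left(-2 - 2\right)^{2} + 155\right)^{2} = \left(\left(-4\right)^{2} + 155\right)^{2} = \left(16 + 155\right)^{2} = 171^{2} = 29241$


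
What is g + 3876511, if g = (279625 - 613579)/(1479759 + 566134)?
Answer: 7930926385369/2045893 ≈ 3.8765e+6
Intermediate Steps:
g = -333954/2045893 ≈ -0.16323
g + 3876511 = -333954/2045893 + 3876511 = 7930926385369/2045893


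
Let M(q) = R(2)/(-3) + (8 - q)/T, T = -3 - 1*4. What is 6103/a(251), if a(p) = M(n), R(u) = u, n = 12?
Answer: -128163/2 ≈ -64082.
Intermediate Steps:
T = -7 (T = -3 - 4 = -7)
M(q) = -38/21 + q/7 (M(q) = 2/(-3) + (8 - q)/(-7) = 2*(-⅓) + (8 - q)*(-⅐) = -⅔ + (-8/7 + q/7) = -38/21 + q/7)
a(p) = -2/21 (a(p) = -38/21 + (⅐)*12 = -38/21 + 12/7 = -2/21)
6103/a(251) = 6103/(-2/21) = 6103*(-21/2) = -128163/2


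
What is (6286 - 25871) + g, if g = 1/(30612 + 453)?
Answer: -608408024/31065 ≈ -19585.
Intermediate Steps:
g = 1/31065 ≈ 3.2191e-5
(6286 - 25871) + g = (6286 - 25871) + 1/31065 = -19585 + 1/31065 = -608408024/31065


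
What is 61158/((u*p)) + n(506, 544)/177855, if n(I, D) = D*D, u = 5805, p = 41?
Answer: 1806922306/940675095 ≈ 1.9209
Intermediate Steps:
n(I, D) = D²
61158/((u*p)) + n(506, 544)/177855 = 61158/((5805*41)) + 544²/177855 = 61158/238005 + 295936*(1/177855) = 61158*(1/238005) + 295936/177855 = 20386/79335 + 295936/177855 = 1806922306/940675095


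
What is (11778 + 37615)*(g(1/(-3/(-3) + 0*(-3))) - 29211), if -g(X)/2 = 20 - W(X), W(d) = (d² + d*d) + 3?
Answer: -1444300713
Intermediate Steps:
W(d) = 3 + 2*d² (W(d) = (d² + d²) + 3 = 2*d² + 3 = 3 + 2*d²)
g(X) = -34 + 4*X² (g(X) = -2*(20 - (3 + 2*X²)) = -2*(20 + (-3 - 2*X²)) = -2*(17 - 2*X²) = -34 + 4*X²)
(11778 + 37615)*(g(1/(-3/(-3) + 0*(-3))) - 29211) = (11778 + 37615)*((-34 + 4*(1/(-3/(-3) + 0*(-3)))²) - 29211) = 49393*((-34 + 4*(1/(-3*(-⅓) + 0))²) - 29211) = 49393*((-34 + 4*(1/(1 + 0))²) - 29211) = 49393*((-34 + 4*(1/1)²) - 29211) = 49393*((-34 + 4*1²) - 29211) = 49393*((-34 + 4*1) - 29211) = 49393*((-34 + 4) - 29211) = 49393*(-30 - 29211) = 49393*(-29241) = -1444300713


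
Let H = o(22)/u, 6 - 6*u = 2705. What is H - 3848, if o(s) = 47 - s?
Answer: -10385902/2699 ≈ -3848.1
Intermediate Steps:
u = -2699/6 (u = 1 - ⅙*2705 = 1 - 2705/6 = -2699/6 ≈ -449.83)
H = -150/2699 (H = (47 - 1*22)/(-2699/6) = (47 - 22)*(-6/2699) = 25*(-6/2699) = -150/2699 ≈ -0.055576)
H - 3848 = -150/2699 - 3848 = -10385902/2699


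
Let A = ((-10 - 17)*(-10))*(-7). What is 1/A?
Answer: -1/1890 ≈ -0.00052910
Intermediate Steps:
A = -1890 (A = -27*(-10)*(-7) = 270*(-7) = -1890)
1/A = 1/(-1890) = -1/1890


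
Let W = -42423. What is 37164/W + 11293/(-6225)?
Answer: -236809613/88027725 ≈ -2.6902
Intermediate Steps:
37164/W + 11293/(-6225) = 37164/(-42423) + 11293/(-6225) = 37164*(-1/42423) + 11293*(-1/6225) = -12388/14141 - 11293/6225 = -236809613/88027725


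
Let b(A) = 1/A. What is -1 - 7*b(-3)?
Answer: 4/3 ≈ 1.3333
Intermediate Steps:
-1 - 7*b(-3) = -1 - 7/(-3) = -1 - 7*(-⅓) = -1 + 7/3 = 4/3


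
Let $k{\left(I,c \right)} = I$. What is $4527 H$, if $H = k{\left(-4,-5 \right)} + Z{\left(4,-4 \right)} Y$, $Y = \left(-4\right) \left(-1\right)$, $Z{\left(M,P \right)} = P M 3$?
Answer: $-887292$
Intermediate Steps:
$Z{\left(M,P \right)} = 3 M P$ ($Z{\left(M,P \right)} = M P 3 = 3 M P$)
$Y = 4$
$H = -196$ ($H = -4 + 3 \cdot 4 \left(-4\right) 4 = -4 - 192 = -196$)
$4527 H = 4527 \left(-196\right) = -887292$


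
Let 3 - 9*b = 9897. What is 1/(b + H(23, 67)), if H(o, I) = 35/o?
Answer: -69/75749 ≈ -0.00091090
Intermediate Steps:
b = -3298/3 (b = ⅓ - ⅑*9897 = ⅓ - 3299/3 = -3298/3 ≈ -1099.3)
1/(b + H(23, 67)) = 1/(-3298/3 + 35/23) = 1/(-75749/69) = -69/75749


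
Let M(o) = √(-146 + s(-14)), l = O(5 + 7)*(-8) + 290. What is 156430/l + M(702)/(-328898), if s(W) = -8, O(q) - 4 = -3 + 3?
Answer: 78215/129 - I*√154/328898 ≈ 606.32 - 3.7731e-5*I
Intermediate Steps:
O(q) = 4 (O(q) = 4 + (-3 + 3) = 4 + 0 = 4)
l = 258 (l = 4*(-8) + 290 = -32 + 290 = 258)
M(o) = I*√154 (M(o) = √(-146 - 8) = √(-154) = I*√154)
156430/l + M(702)/(-328898) = 156430/258 + (I*√154)/(-328898) = 156430*(1/258) + (I*√154)*(-1/328898) = 78215/129 - I*√154/328898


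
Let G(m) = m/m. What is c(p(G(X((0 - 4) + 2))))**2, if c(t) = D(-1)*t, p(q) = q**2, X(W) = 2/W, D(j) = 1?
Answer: 1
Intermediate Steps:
G(m) = 1
c(t) = t (c(t) = 1*t = t)
c(p(G(X((0 - 4) + 2))))**2 = (1**2)**2 = 1**2 = 1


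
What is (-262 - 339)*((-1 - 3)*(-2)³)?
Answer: -19232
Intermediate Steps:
(-262 - 339)*((-1 - 3)*(-2)³) = -(-2404)*(-8) = -601*32 = -19232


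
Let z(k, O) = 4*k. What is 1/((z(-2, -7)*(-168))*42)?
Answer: 1/56448 ≈ 1.7715e-5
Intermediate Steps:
1/((z(-2, -7)*(-168))*42) = 1/(((4*(-2))*(-168))*42) = 1/(-8*(-168)*42) = 1/(1344*42) = 1/56448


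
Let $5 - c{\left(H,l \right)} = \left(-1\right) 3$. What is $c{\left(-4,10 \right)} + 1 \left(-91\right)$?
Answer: $-83$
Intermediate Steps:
$c{\left(H,l \right)} = 8$ ($c{\left(H,l \right)} = 5 - \left(-1\right) 3 = 5 - -3 = 5 + 3 = 8$)
$c{\left(-4,10 \right)} + 1 \left(-91\right) = 8 + 1 \left(-91\right) = 8 - 91 = -83$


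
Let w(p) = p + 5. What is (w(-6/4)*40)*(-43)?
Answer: -6020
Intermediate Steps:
w(p) = 5 + p
(w(-6/4)*40)*(-43) = ((5 - 6/4)*40)*(-43) = ((5 - 6*1/4)*40)*(-43) = ((5 - 3/2)*40)*(-43) = ((7/2)*40)*(-43) = 140*(-43) = -6020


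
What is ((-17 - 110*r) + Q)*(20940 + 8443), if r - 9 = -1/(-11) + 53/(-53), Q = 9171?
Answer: 242821112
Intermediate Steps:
r = 89/11 (r = 9 + (-1/(-11) + 53/(-53)) = 9 + (-1*(-1/11) + 53*(-1/53)) = 9 + (1/11 - 1) = 9 - 10/11 = 89/11 ≈ 8.0909)
((-17 - 110*r) + Q)*(20940 + 8443) = ((-17 - 110*89/11) + 9171)*(20940 + 8443) = ((-17 - 890) + 9171)*29383 = (-907 + 9171)*29383 = 8264*29383 = 242821112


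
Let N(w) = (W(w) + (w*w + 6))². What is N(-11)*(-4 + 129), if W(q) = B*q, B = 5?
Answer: 648000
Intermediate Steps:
W(q) = 5*q
N(w) = (6 + w² + 5*w)² (N(w) = (5*w + (w*w + 6))² = (5*w + (w² + 6))² = (5*w + (6 + w²))² = (6 + w² + 5*w)²)
N(-11)*(-4 + 129) = (6 + (-11)² + 5*(-11))²*(-4 + 129) = (6 + 121 - 55)²*125 = 72²*125 = 5184*125 = 648000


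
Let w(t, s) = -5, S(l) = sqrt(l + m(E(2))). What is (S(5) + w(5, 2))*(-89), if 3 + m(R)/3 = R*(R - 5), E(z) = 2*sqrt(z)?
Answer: 445 - 89*sqrt(20 - 30*sqrt(2)) ≈ 445.0 - 421.47*I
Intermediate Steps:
m(R) = -9 + 3*R*(-5 + R) (m(R) = -9 + 3*(R*(R - 5)) = -9 + 3*(R*(-5 + R)) = -9 + 3*R*(-5 + R))
S(l) = sqrt(15 + l - 30*sqrt(2)) (S(l) = sqrt(l + (-9 - 30*sqrt(2) + 3*(2*sqrt(2))**2)) = sqrt(l + (-9 - 30*sqrt(2) + 3*8)) = sqrt(l + (-9 - 30*sqrt(2) + 24)) = sqrt(l + (15 - 30*sqrt(2))) = sqrt(15 + l - 30*sqrt(2)))
(S(5) + w(5, 2))*(-89) = (sqrt(15 + 5 - 30*sqrt(2)) - 5)*(-89) = (sqrt(20 - 30*sqrt(2)) - 5)*(-89) = (-5 + sqrt(20 - 30*sqrt(2)))*(-89) = 445 - 89*sqrt(20 - 30*sqrt(2))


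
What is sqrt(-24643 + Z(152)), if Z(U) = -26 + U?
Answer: I*sqrt(24517) ≈ 156.58*I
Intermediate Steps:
sqrt(-24643 + Z(152)) = sqrt(-24643 + (-26 + 152)) = sqrt(-24643 + 126) = sqrt(-24517) = I*sqrt(24517)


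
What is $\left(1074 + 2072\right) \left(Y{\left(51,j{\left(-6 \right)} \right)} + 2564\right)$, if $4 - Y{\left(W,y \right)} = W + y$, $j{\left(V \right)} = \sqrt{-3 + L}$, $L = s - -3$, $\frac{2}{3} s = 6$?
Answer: $7909044$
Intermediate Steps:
$s = 9$ ($s = \frac{3}{2} \cdot 6 = 9$)
$L = 12$ ($L = 9 - -3 = 9 + 3 = 12$)
$j{\left(V \right)} = 3$ ($j{\left(V \right)} = \sqrt{-3 + 12} = \sqrt{9} = 3$)
$Y{\left(W,y \right)} = 4 - W - y$ ($Y{\left(W,y \right)} = 4 - \left(W + y\right) = 4 - W - y$)
$\left(1074 + 2072\right) \left(Y{\left(51,j{\left(-6 \right)} \right)} + 2564\right) = \left(1074 + 2072\right) \left(\left(4 - 51 - 3\right) + 2564\right) = 3146 \left(\left(4 - 51 - 3\right) + 2564\right) = 3146 \left(-50 + 2564\right) = 3146 \cdot 2514 = 7909044$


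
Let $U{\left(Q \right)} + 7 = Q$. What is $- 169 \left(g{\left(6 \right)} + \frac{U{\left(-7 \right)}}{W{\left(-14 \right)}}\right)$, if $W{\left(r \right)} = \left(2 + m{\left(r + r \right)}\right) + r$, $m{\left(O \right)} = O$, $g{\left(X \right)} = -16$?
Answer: $\frac{52897}{20} \approx 2644.9$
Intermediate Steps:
$U{\left(Q \right)} = -7 + Q$
$W{\left(r \right)} = 2 + 3 r$ ($W{\left(r \right)} = \left(2 + \left(r + r\right)\right) + r = \left(2 + 2 r\right) + r = 2 + 3 r$)
$- 169 \left(g{\left(6 \right)} + \frac{U{\left(-7 \right)}}{W{\left(-14 \right)}}\right) = - 169 \left(-16 + \frac{-7 - 7}{2 + 3 \left(-14\right)}\right) = - 169 \left(-16 - \frac{14}{2 - 42}\right) = - 169 \left(-16 - \frac{14}{-40}\right) = - 169 \left(-16 - - \frac{7}{20}\right) = - 169 \left(-16 + \frac{7}{20}\right) = \left(-169\right) \left(- \frac{313}{20}\right) = \frac{52897}{20}$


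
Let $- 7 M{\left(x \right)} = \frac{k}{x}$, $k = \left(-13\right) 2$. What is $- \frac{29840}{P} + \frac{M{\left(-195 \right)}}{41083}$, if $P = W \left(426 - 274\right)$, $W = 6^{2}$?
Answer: $- \frac{2681693053}{491763510} \approx -5.4532$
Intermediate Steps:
$W = 36$
$k = -26$
$P = 5472$ ($P = 36 \left(426 - 274\right) = 36 \cdot 152 = 5472$)
$M{\left(x \right)} = \frac{26}{7 x}$ ($M{\left(x \right)} = - \frac{\left(-26\right) \frac{1}{x}}{7} = \frac{26}{7 x}$)
$- \frac{29840}{P} + \frac{M{\left(-195 \right)}}{41083} = - \frac{29840}{5472} + \frac{\frac{26}{7} \frac{1}{-195}}{41083} = \left(-29840\right) \frac{1}{5472} + \frac{26}{7} \left(- \frac{1}{195}\right) \frac{1}{41083} = - \frac{1865}{342} - \frac{2}{4313715} = - \frac{2681693053}{491763510}$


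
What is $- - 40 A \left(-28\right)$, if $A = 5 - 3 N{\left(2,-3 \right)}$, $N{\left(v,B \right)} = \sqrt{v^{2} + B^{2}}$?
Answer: $-5600 + 3360 \sqrt{13} \approx 6514.7$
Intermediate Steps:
$N{\left(v,B \right)} = \sqrt{B^{2} + v^{2}}$
$A = 5 - 3 \sqrt{13}$ ($A = 5 - 3 \sqrt{\left(-3\right)^{2} + 2^{2}} = 5 - 3 \sqrt{9 + 4} = 5 - 3 \sqrt{13} \approx -5.8167$)
$- - 40 A \left(-28\right) = - - 40 \left(5 - 3 \sqrt{13}\right) \left(-28\right) = - \left(-200 + 120 \sqrt{13}\right) \left(-28\right) = - (5600 - 3360 \sqrt{13}) = -5600 + 3360 \sqrt{13}$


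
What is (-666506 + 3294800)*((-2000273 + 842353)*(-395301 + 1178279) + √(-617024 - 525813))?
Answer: -2382879375787693440 + 2628294*I*√1142837 ≈ -2.3829e+18 + 2.8097e+9*I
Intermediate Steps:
(-666506 + 3294800)*((-2000273 + 842353)*(-395301 + 1178279) + √(-617024 - 525813)) = 2628294*(-1157920*782978 + √(-1142837)) = 2628294*(-906625885760 + I*√1142837) = -2382879375787693440 + 2628294*I*√1142837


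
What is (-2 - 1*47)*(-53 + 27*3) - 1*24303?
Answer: -25675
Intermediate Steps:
(-2 - 1*47)*(-53 + 27*3) - 1*24303 = (-2 - 47)*(-53 + 81) - 24303 = -49*28 - 24303 = -1372 - 24303 = -25675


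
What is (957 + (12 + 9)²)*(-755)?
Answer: -1055490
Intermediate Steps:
(957 + (12 + 9)²)*(-755) = (957 + 21²)*(-755) = (957 + 441)*(-755) = 1398*(-755) = -1055490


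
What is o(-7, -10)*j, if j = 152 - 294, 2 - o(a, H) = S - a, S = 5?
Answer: 1420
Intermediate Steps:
o(a, H) = -3 + a (o(a, H) = 2 - (5 - a) = 2 + (-5 + a) = -3 + a)
j = -142
o(-7, -10)*j = (-3 - 7)*(-142) = -10*(-142) = 1420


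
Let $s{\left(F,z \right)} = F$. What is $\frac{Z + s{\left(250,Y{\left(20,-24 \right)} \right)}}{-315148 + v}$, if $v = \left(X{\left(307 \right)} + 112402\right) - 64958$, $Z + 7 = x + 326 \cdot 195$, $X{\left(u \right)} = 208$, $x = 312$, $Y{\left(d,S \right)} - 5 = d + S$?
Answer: $- \frac{64125}{267496} \approx -0.23972$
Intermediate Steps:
$Y{\left(d,S \right)} = 5 + S + d$ ($Y{\left(d,S \right)} = 5 + \left(d + S\right) = 5 + \left(S + d\right) = 5 + S + d$)
$Z = 63875$ ($Z = -7 + \left(312 + 326 \cdot 195\right) = -7 + \left(312 + 63570\right) = -7 + 63882 = 63875$)
$v = 47652$ ($v = \left(208 + 112402\right) - 64958 = 112610 - 64958 = 47652$)
$\frac{Z + s{\left(250,Y{\left(20,-24 \right)} \right)}}{-315148 + v} = \frac{63875 + 250}{-315148 + 47652} = \frac{64125}{-267496} = 64125 \left(- \frac{1}{267496}\right) = - \frac{64125}{267496}$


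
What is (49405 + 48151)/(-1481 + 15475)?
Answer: 48778/6997 ≈ 6.9713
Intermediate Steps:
(49405 + 48151)/(-1481 + 15475) = 97556/13994 = 97556*(1/13994) = 48778/6997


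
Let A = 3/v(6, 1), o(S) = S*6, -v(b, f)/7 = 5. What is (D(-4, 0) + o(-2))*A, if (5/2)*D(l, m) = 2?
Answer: 24/25 ≈ 0.96000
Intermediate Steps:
D(l, m) = 4/5 (D(l, m) = (2/5)*2 = 4/5)
v(b, f) = -35 (v(b, f) = -7*5 = -35)
o(S) = 6*S
A = -3/35 (A = 3/(-35) = 3*(-1/35) = -3/35 ≈ -0.085714)
(D(-4, 0) + o(-2))*A = (4/5 + 6*(-2))*(-3/35) = (4/5 - 12)*(-3/35) = -56/5*(-3/35) = 24/25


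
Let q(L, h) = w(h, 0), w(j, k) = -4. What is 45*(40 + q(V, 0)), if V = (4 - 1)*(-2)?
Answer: 1620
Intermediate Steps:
V = -6 (V = 3*(-2) = -6)
q(L, h) = -4
45*(40 + q(V, 0)) = 45*(40 - 4) = 45*36 = 1620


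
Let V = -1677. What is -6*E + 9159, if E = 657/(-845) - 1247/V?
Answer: 7739527/845 ≈ 9159.2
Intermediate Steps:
E = -86/2535 (E = 657/(-845) - 1247/(-1677) = 657*(-1/845) - 1247*(-1/1677) = -657/845 + 29/39 = -86/2535 ≈ -0.033925)
-6*E + 9159 = -6*(-86/2535) + 9159 = 172/845 + 9159 = 7739527/845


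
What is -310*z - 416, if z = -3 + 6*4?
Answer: -6926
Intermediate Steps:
z = 21 (z = -3 + 24 = 21)
-310*z - 416 = -310*21 - 416 = -6510 - 416 = -6926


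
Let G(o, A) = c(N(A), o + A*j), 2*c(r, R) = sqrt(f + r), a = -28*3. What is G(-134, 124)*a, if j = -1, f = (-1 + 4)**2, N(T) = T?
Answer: -42*sqrt(133) ≈ -484.37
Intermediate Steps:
f = 9 (f = 3**2 = 9)
a = -84
c(r, R) = sqrt(9 + r)/2
G(o, A) = sqrt(9 + A)/2
G(-134, 124)*a = (sqrt(9 + 124)/2)*(-84) = (sqrt(133)/2)*(-84) = -42*sqrt(133)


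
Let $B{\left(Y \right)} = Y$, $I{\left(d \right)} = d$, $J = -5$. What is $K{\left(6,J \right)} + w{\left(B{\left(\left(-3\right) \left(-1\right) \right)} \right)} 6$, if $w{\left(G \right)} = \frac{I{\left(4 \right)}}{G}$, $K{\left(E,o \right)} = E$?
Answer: $14$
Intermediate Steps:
$w{\left(G \right)} = \frac{4}{G}$
$K{\left(6,J \right)} + w{\left(B{\left(\left(-3\right) \left(-1\right) \right)} \right)} 6 = 6 + \frac{4}{\left(-3\right) \left(-1\right)} 6 = 6 + \frac{4}{3} \cdot 6 = 6 + 8 = 14$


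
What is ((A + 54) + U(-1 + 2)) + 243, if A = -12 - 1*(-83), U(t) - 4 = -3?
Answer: 369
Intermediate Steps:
U(t) = 1 (U(t) = 4 - 3 = 1)
A = 71 (A = -12 + 83 = 71)
((A + 54) + U(-1 + 2)) + 243 = ((71 + 54) + 1) + 243 = (125 + 1) + 243 = 126 + 243 = 369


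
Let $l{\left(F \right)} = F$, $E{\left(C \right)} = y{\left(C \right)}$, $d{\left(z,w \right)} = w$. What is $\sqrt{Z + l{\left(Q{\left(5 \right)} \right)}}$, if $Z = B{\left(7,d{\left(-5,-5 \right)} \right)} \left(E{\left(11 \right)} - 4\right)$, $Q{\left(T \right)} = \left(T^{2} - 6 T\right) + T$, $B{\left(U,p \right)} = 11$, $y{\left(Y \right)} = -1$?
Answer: $i \sqrt{55} \approx 7.4162 i$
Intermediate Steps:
$E{\left(C \right)} = -1$
$Q{\left(T \right)} = T^{2} - 5 T$
$Z = -55$ ($Z = 11 \left(-1 - 4\right) = 11 \left(-5\right) = -55$)
$\sqrt{Z + l{\left(Q{\left(5 \right)} \right)}} = \sqrt{-55 + 5 \left(-5 + 5\right)} = \sqrt{-55 + 5 \cdot 0} = \sqrt{-55 + 0} = \sqrt{-55} = i \sqrt{55}$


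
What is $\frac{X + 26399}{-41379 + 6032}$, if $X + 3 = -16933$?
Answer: $- \frac{9463}{35347} \approx -0.26772$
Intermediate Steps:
$X = -16936$ ($X = -3 - 16933 = -16936$)
$\frac{X + 26399}{-41379 + 6032} = \frac{-16936 + 26399}{-41379 + 6032} = \frac{9463}{-35347} = 9463 \left(- \frac{1}{35347}\right) = - \frac{9463}{35347}$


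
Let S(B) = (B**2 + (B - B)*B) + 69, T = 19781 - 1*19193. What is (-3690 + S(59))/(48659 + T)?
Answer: -140/49247 ≈ -0.0028428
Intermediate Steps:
T = 588 (T = 19781 - 19193 = 588)
S(B) = 69 + B**2 (S(B) = (B**2 + 0*B) + 69 = (B**2 + 0) + 69 = B**2 + 69 = 69 + B**2)
(-3690 + S(59))/(48659 + T) = (-3690 + (69 + 59**2))/(48659 + 588) = (-3690 + (69 + 3481))/49247 = (-3690 + 3550)*(1/49247) = -140*1/49247 = -140/49247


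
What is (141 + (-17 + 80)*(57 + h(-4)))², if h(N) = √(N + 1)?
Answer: 13915917 + 470232*I*√3 ≈ 1.3916e+7 + 8.1447e+5*I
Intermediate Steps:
h(N) = √(1 + N)
(141 + (-17 + 80)*(57 + h(-4)))² = (141 + (-17 + 80)*(57 + √(1 - 4)))² = (141 + 63*(57 + √(-3)))² = (141 + 63*(57 + I*√3))² = (141 + (3591 + 63*I*√3))² = (3732 + 63*I*√3)²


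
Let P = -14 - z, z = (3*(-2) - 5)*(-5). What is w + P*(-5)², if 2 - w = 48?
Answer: -1771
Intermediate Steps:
w = -46 (w = 2 - 1*48 = 2 - 48 = -46)
z = 55 (z = (-6 - 5)*(-5) = -11*(-5) = 55)
P = -69 (P = -14 - 1*55 = -14 - 55 = -69)
w + P*(-5)² = -46 - 69*(-5)² = -46 - 69*25 = -46 - 1725 = -1771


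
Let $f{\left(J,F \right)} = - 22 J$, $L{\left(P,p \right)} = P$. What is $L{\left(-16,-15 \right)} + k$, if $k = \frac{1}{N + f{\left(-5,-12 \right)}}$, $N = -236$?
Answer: $- \frac{2017}{126} \approx -16.008$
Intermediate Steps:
$k = - \frac{1}{126}$ ($k = \frac{1}{-236 - -110} = \frac{1}{-236 + 110} = \frac{1}{-126} = - \frac{1}{126} \approx -0.0079365$)
$L{\left(-16,-15 \right)} + k = -16 - \frac{1}{126} = - \frac{2017}{126}$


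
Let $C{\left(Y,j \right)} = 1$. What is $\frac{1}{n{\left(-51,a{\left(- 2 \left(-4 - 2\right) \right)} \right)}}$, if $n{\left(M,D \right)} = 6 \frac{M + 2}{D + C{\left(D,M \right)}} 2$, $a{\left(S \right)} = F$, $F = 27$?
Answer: $- \frac{1}{21} \approx -0.047619$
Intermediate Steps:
$a{\left(S \right)} = 27$
$n{\left(M,D \right)} = \frac{12 \left(2 + M\right)}{1 + D}$ ($n{\left(M,D \right)} = 6 \frac{M + 2}{D + 1} \cdot 2 = 6 \frac{2 + M}{1 + D} 2 = \frac{6 \left(2 + M\right)}{1 + D} 2 = \frac{12 \left(2 + M\right)}{1 + D}$)
$\frac{1}{n{\left(-51,a{\left(- 2 \left(-4 - 2\right) \right)} \right)}} = \frac{1}{12 \frac{1}{1 + 27} \left(2 - 51\right)} = \frac{1}{12 \cdot \frac{1}{28} \left(-49\right)} = \frac{1}{-21} = - \frac{1}{21}$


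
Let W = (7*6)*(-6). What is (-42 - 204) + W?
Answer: -498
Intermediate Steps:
W = -252 (W = 42*(-6) = -252)
(-42 - 204) + W = (-42 - 204) - 252 = -246 - 252 = -498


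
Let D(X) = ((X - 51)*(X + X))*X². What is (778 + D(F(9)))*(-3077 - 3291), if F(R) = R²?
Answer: -203057931584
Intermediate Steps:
D(X) = 2*X³*(-51 + X) (D(X) = ((-51 + X)*(2*X))*X² = (2*X*(-51 + X))*X² = 2*X³*(-51 + X))
(778 + D(F(9)))*(-3077 - 3291) = (778 + 2*(9²)³*(-51 + 9²))*(-3077 - 3291) = (778 + 2*81³*(-51 + 81))*(-6368) = (778 + 2*531441*30)*(-6368) = (778 + 31886460)*(-6368) = 31887238*(-6368) = -203057931584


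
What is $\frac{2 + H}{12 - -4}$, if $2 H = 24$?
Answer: $\frac{7}{8} \approx 0.875$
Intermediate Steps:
$H = 12$ ($H = \frac{1}{2} \cdot 24 = 12$)
$\frac{2 + H}{12 - -4} = \frac{2 + 12}{12 - -4} = \frac{1}{12 + 4} \cdot 14 = \frac{1}{16} \cdot 14 = \frac{7}{8}$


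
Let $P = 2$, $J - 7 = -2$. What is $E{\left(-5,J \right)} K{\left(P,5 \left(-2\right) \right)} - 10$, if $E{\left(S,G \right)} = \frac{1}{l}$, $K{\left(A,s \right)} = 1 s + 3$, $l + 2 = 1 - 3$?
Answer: $- \frac{33}{4} \approx -8.25$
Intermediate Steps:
$J = 5$ ($J = 7 - 2 = 5$)
$l = -4$ ($l = -2 + \left(1 - 3\right) = -2 - 2 = -4$)
$K{\left(A,s \right)} = 3 + s$ ($K{\left(A,s \right)} = s + 3 = 3 + s$)
$E{\left(S,G \right)} = - \frac{1}{4}$ ($E{\left(S,G \right)} = \frac{1}{-4} = - \frac{1}{4}$)
$E{\left(-5,J \right)} K{\left(P,5 \left(-2\right) \right)} - 10 = - \frac{3 + 5 \left(-2\right)}{4} - 10 = - \frac{3 - 10}{4} - 10 = \left(- \frac{1}{4}\right) \left(-7\right) - 10 = \frac{7}{4} - 10 = - \frac{33}{4}$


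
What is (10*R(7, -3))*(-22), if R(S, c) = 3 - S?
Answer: 880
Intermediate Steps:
(10*R(7, -3))*(-22) = (10*(3 - 1*7))*(-22) = (10*(3 - 7))*(-22) = (10*(-4))*(-22) = -40*(-22) = 880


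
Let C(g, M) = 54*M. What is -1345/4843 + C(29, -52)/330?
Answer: -2340499/266365 ≈ -8.7868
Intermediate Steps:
-1345/4843 + C(29, -52)/330 = -1345/4843 + (54*(-52))/330 = -1345*1/4843 - 2808*1/330 = -1345/4843 - 468/55 = -2340499/266365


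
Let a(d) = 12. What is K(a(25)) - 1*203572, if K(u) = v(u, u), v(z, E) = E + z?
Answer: -203548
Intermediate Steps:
K(u) = 2*u (K(u) = u + u = 2*u)
K(a(25)) - 1*203572 = 2*12 - 1*203572 = 24 - 203572 = -203548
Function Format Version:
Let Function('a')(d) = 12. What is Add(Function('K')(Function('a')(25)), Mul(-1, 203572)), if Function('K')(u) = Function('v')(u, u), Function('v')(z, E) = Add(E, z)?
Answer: -203548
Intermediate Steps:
Function('K')(u) = Mul(2, u) (Function('K')(u) = Add(u, u) = Mul(2, u))
Add(Function('K')(Function('a')(25)), Mul(-1, 203572)) = Add(Mul(2, 12), Mul(-1, 203572)) = Add(24, -203572) = -203548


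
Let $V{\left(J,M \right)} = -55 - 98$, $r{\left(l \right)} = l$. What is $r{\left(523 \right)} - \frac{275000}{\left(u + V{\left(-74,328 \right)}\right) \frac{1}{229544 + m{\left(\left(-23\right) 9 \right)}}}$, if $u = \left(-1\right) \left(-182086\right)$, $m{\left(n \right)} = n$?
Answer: $- \frac{62972524041}{181933} \approx -3.4613 \cdot 10^{5}$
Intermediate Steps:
$u = 182086$
$V{\left(J,M \right)} = -153$ ($V{\left(J,M \right)} = -55 - 98 = -153$)
$r{\left(523 \right)} - \frac{275000}{\left(u + V{\left(-74,328 \right)}\right) \frac{1}{229544 + m{\left(\left(-23\right) 9 \right)}}} = 523 - \frac{275000}{\left(182086 - 153\right) \frac{1}{229544 - 207}} = 523 - \frac{275000}{181933 \frac{1}{229544 - 207}} = 523 - \frac{275000}{181933 \cdot \frac{1}{229337}} = 523 - \frac{275000}{\frac{181933}{229337}} = 523 - 275000 \cdot \frac{229337}{181933} = 523 - \frac{63067675000}{181933} = - \frac{62972524041}{181933}$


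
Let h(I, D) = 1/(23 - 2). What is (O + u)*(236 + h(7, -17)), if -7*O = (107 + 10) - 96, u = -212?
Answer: -1065755/21 ≈ -50750.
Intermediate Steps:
h(I, D) = 1/21
O = -3 (O = -((107 + 10) - 96)/7 = -(117 - 96)/7 = -⅐*21 = -3)
(O + u)*(236 + h(7, -17)) = (-3 - 212)*(236 + 1/21) = -215*4957/21 = -1065755/21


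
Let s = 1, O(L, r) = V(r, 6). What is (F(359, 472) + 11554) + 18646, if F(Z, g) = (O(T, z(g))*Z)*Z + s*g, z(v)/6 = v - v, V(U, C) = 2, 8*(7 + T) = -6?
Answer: 288434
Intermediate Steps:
T = -31/4 (T = -7 + (1/8)*(-6) = -7 - 3/4 = -31/4 ≈ -7.7500)
z(v) = 0 (z(v) = 6*(v - v) = 6*0 = 0)
O(L, r) = 2
F(Z, g) = g + 2*Z**2 (F(Z, g) = (2*Z)*Z + 1*g = 2*Z**2 + g = g + 2*Z**2)
(F(359, 472) + 11554) + 18646 = ((472 + 2*359**2) + 11554) + 18646 = ((472 + 2*128881) + 11554) + 18646 = ((472 + 257762) + 11554) + 18646 = (258234 + 11554) + 18646 = 269788 + 18646 = 288434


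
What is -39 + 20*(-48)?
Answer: -999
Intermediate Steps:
-39 + 20*(-48) = -39 - 960 = -999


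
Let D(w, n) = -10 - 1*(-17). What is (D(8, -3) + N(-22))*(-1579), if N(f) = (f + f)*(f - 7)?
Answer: -2025857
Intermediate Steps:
D(w, n) = 7 (D(w, n) = -10 + 17 = 7)
N(f) = 2*f*(-7 + f) (N(f) = (2*f)*(-7 + f) = 2*f*(-7 + f))
(D(8, -3) + N(-22))*(-1579) = (7 + 2*(-22)*(-7 - 22))*(-1579) = (7 + 2*(-22)*(-29))*(-1579) = (7 + 1276)*(-1579) = 1283*(-1579) = -2025857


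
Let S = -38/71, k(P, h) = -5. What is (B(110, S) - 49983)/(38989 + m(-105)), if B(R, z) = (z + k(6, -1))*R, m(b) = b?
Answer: -3592023/2760764 ≈ -1.3011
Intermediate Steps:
S = -38/71 (S = -38*1/71 = -38/71 ≈ -0.53521)
B(R, z) = R*(-5 + z) (B(R, z) = (z - 5)*R = (-5 + z)*R = R*(-5 + z))
(B(110, S) - 49983)/(38989 + m(-105)) = (110*(-5 - 38/71) - 49983)/(38989 - 105) = (110*(-393/71) - 49983)/38884 = (-43230/71 - 49983)*(1/38884) = -3592023/71*1/38884 = -3592023/2760764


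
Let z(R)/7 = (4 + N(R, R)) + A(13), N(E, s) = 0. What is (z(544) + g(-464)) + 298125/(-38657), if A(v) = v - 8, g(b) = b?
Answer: -15799582/38657 ≈ -408.71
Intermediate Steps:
A(v) = -8 + v
z(R) = 63 (z(R) = 7*((4 + 0) + (-8 + 13)) = 7*(4 + 5) = 7*9 = 63)
(z(544) + g(-464)) + 298125/(-38657) = (63 - 464) + 298125/(-38657) = -401 + 298125*(-1/38657) = -401 - 298125/38657 = -15799582/38657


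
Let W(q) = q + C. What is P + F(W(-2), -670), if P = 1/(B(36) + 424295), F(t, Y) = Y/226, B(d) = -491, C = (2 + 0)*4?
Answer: -141974227/47889852 ≈ -2.9646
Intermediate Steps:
C = 8 (C = 2*4 = 8)
W(q) = 8 + q (W(q) = q + 8 = 8 + q)
F(t, Y) = Y/226 (F(t, Y) = Y*(1/226) = Y/226)
P = 1/423804 (P = 1/(-491 + 424295) = 1/423804 ≈ 2.3596e-6)
P + F(W(-2), -670) = 1/423804 + (1/226)*(-670) = 1/423804 - 335/113 = -141974227/47889852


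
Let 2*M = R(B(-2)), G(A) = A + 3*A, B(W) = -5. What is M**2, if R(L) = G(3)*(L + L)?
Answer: 3600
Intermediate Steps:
G(A) = 4*A
R(L) = 24*L (R(L) = (4*3)*(L + L) = 12*(2*L) = 24*L)
M = -60 (M = (24*(-5))/2 = (1/2)*(-120) = -60)
M**2 = (-60)**2 = 3600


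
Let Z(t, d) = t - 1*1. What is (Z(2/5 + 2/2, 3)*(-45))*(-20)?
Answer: 360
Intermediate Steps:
Z(t, d) = -1 + t (Z(t, d) = t - 1 = -1 + t)
(Z(2/5 + 2/2, 3)*(-45))*(-20) = ((-1 + (2/5 + 2/2))*(-45))*(-20) = ((-1 + (2*(⅕) + 2*(½)))*(-45))*(-20) = ((-1 + (⅖ + 1))*(-45))*(-20) = ((-1 + 7/5)*(-45))*(-20) = ((⅖)*(-45))*(-20) = -18*(-20) = 360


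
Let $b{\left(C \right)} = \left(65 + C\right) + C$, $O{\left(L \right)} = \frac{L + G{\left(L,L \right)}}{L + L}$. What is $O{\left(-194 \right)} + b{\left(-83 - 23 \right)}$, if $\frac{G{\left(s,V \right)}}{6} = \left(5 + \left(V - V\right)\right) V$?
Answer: $- \frac{263}{2} \approx -131.5$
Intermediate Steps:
$G{\left(s,V \right)} = 30 V$ ($G{\left(s,V \right)} = 6 \left(5 + \left(V - V\right)\right) V = 6 \left(5 + 0\right) V = 6 \cdot 5 V = 30 V$)
$O{\left(L \right)} = \frac{31}{2}$ ($O{\left(L \right)} = \frac{L + 30 L}{L + L} = \frac{31 L}{2 L} = 31 L \frac{1}{2 L} = \frac{31}{2}$)
$b{\left(C \right)} = 65 + 2 C$
$O{\left(-194 \right)} + b{\left(-83 - 23 \right)} = \frac{31}{2} + \left(65 + 2 \left(-83 - 23\right)\right) = \frac{31}{2} + \left(65 + 2 \left(-106\right)\right) = \frac{31}{2} + \left(65 - 212\right) = \frac{31}{2} - 147 = - \frac{263}{2}$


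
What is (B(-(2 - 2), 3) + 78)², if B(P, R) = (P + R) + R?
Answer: 7056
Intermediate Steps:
B(P, R) = P + 2*R
(B(-(2 - 2), 3) + 78)² = ((-(2 - 2) + 2*3) + 78)² = ((-1*0 + 6) + 78)² = ((0 + 6) + 78)² = (6 + 78)² = 84² = 7056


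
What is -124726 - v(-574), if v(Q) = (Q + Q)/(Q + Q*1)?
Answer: -124727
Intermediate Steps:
v(Q) = 1 (v(Q) = (2*Q)/(Q + Q) = (2*Q)/((2*Q)) = (2*Q)*(1/(2*Q)) = 1)
-124726 - v(-574) = -124726 - 1*1 = -124726 - 1 = -124727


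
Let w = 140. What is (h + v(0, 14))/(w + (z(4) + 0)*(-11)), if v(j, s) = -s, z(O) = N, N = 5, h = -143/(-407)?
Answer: -101/629 ≈ -0.16057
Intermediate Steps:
h = 13/37 (h = -143*(-1/407) = 13/37 ≈ 0.35135)
z(O) = 5
(h + v(0, 14))/(w + (z(4) + 0)*(-11)) = (13/37 - 1*14)/(140 + (5 + 0)*(-11)) = (13/37 - 14)/(140 + 5*(-11)) = -505/(37*(140 - 55)) = -505/37/85 = -505/37*1/85 = -101/629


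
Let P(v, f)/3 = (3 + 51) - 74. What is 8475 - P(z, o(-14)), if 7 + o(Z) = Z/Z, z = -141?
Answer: 8535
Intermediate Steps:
o(Z) = -6 (o(Z) = -7 + Z/Z = -7 + 1 = -6)
P(v, f) = -60 (P(v, f) = 3*((3 + 51) - 74) = 3*(54 - 74) = 3*(-20) = -60)
8475 - P(z, o(-14)) = 8475 - 1*(-60) = 8475 + 60 = 8535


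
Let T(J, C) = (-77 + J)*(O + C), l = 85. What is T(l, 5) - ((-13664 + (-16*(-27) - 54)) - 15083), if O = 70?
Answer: 28969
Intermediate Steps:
T(J, C) = (-77 + J)*(70 + C)
T(l, 5) - ((-13664 + (-16*(-27) - 54)) - 15083) = (-5390 - 77*5 + 70*85 + 5*85) - ((-13664 + (-16*(-27) - 54)) - 15083) = (-5390 - 385 + 5950 + 425) - ((-13664 + (432 - 54)) - 15083) = 600 - ((-13664 + 378) - 15083) = 600 - (-13286 - 15083) = 600 - 1*(-28369) = 600 + 28369 = 28969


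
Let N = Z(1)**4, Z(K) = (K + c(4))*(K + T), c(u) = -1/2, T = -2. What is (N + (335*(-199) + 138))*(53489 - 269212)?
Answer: 229622248613/16 ≈ 1.4351e+10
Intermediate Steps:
c(u) = -1/2 (c(u) = -1*1/2 = -1/2)
Z(K) = (-2 + K)*(-1/2 + K) (Z(K) = (K - 1/2)*(K - 2) = (-1/2 + K)*(-2 + K) = (-2 + K)*(-1/2 + K))
N = 1/16 (N = (1 + 1**2 - 5/2*1)**4 = (1 + 1 - 5/2)**4 = (-1/2)**4 = 1/16 ≈ 0.062500)
(N + (335*(-199) + 138))*(53489 - 269212) = (1/16 + (335*(-199) + 138))*(53489 - 269212) = (1/16 + (-66665 + 138))*(-215723) = (1/16 - 66527)*(-215723) = -1064431/16*(-215723) = 229622248613/16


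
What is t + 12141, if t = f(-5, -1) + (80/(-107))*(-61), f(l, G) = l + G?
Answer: 1303325/107 ≈ 12181.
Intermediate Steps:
f(l, G) = G + l
t = 4238/107 (t = (-1 - 5) + (80/(-107))*(-61) = -6 + (80*(-1/107))*(-61) = -6 - 80/107*(-61) = -6 + 4880/107 = 4238/107 ≈ 39.607)
t + 12141 = 4238/107 + 12141 = 1303325/107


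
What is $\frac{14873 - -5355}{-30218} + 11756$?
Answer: $\frac{177611290}{15109} \approx 11755.0$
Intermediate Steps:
$\frac{14873 - -5355}{-30218} + 11756 = \left(14873 + 5355\right) \left(- \frac{1}{30218}\right) + 11756 = 20228 \left(- \frac{1}{30218}\right) + 11756 = - \frac{10114}{15109} + 11756 = \frac{177611290}{15109}$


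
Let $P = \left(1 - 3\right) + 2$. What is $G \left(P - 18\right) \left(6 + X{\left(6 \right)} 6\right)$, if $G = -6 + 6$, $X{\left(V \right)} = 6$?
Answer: $0$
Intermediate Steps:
$P = 0$ ($P = -2 + 2 = 0$)
$G = 0$
$G \left(P - 18\right) \left(6 + X{\left(6 \right)} 6\right) = 0 \left(0 - 18\right) \left(6 + 6 \cdot 6\right) = 0 \left(-18\right) \left(6 + 36\right) = 0 \cdot 42 = 0$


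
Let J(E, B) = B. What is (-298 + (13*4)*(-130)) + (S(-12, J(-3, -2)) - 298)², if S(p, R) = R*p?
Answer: 68018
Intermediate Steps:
(-298 + (13*4)*(-130)) + (S(-12, J(-3, -2)) - 298)² = (-298 + (13*4)*(-130)) + (-2*(-12) - 298)² = (-298 + 52*(-130)) + (24 - 298)² = (-298 - 6760) + (-274)² = -7058 + 75076 = 68018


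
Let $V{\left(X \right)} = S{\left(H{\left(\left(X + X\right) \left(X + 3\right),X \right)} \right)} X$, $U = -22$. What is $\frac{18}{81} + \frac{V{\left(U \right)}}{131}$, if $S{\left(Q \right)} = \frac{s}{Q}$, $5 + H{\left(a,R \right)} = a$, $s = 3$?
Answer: $\frac{72376}{326583} \approx 0.22162$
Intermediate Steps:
$H{\left(a,R \right)} = -5 + a$
$S{\left(Q \right)} = \frac{3}{Q}$
$V{\left(X \right)} = \frac{3 X}{-5 + 2 X \left(3 + X\right)}$ ($V{\left(X \right)} = \frac{3}{-5 + \left(X + X\right) \left(X + 3\right)} X = \frac{3}{-5 + 2 X \left(3 + X\right)} X = \frac{3 X}{-5 + 2 X \left(3 + X\right)}$)
$\frac{18}{81} + \frac{V{\left(U \right)}}{131} = \frac{18}{81} + \frac{3 \left(-22\right) \frac{1}{-5 + 2 \left(-22\right) \left(3 - 22\right)}}{131} = 18 \cdot \frac{1}{81} + 3 \left(-22\right) \frac{1}{-5 + 2 \left(-22\right) \left(-19\right)} \frac{1}{131} = \frac{2}{9} + 3 \left(-22\right) \frac{1}{-5 + 836} \cdot \frac{1}{131} = \frac{2}{9} + 3 \left(-22\right) \frac{1}{831} \cdot \frac{1}{131} = \frac{2}{9} - \frac{22}{36287} = \frac{72376}{326583}$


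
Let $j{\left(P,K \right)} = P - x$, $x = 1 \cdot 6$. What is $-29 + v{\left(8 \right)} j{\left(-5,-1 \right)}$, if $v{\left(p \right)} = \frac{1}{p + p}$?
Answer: $- \frac{475}{16} \approx -29.688$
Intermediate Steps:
$x = 6$
$v{\left(p \right)} = \frac{1}{2 p}$
$j{\left(P,K \right)} = -6 + P$ ($j{\left(P,K \right)} = P - 6 = -6 + P$)
$-29 + v{\left(8 \right)} j{\left(-5,-1 \right)} = -29 + \frac{1}{2 \cdot 8} \left(-6 - 5\right) = -29 + \frac{1}{2} \cdot \frac{1}{8} \left(-11\right) = -29 + \frac{1}{16} \left(-11\right) = -29 - \frac{11}{16} = - \frac{475}{16}$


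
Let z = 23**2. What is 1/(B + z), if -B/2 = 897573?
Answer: -1/1794617 ≈ -5.5722e-7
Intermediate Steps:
B = -1795146 (B = -2*897573 = -1795146)
z = 529
1/(B + z) = 1/(-1795146 + 529) = 1/(-1794617) = -1/1794617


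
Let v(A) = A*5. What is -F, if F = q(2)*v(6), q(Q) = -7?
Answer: 210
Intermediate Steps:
v(A) = 5*A
F = -210 (F = -35*6 = -7*30 = -210)
-F = -1*(-210) = 210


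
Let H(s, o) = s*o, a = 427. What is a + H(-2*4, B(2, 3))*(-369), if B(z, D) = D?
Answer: 9283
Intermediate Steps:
H(s, o) = o*s
a + H(-2*4, B(2, 3))*(-369) = 427 + (3*(-2*4))*(-369) = 427 + (3*(-8))*(-369) = 427 - 24*(-369) = 427 + 8856 = 9283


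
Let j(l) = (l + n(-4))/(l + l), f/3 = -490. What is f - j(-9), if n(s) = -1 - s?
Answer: -4411/3 ≈ -1470.3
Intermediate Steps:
f = -1470 (f = 3*(-490) = -1470)
j(l) = (3 + l)/(2*l) (j(l) = (l + (-1 - 1*(-4)))/(l + l) = (l + (-1 + 4))/((2*l)) = (l + 3)*(1/(2*l)) = (3 + l)*(1/(2*l)) = (3 + l)/(2*l))
f - j(-9) = -1470 - (3 - 9)/(2*(-9)) = -1470 - (-1)*(-6)/(2*9) = -1470 - 1*⅓ = -1470 - ⅓ = -4411/3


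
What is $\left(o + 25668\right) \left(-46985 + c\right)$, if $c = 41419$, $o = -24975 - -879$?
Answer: $-8749752$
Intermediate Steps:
$o = -24096$ ($o = -24975 + 879 = -24096$)
$\left(o + 25668\right) \left(-46985 + c\right) = \left(-24096 + 25668\right) \left(-46985 + 41419\right) = 1572 \left(-5566\right) = -8749752$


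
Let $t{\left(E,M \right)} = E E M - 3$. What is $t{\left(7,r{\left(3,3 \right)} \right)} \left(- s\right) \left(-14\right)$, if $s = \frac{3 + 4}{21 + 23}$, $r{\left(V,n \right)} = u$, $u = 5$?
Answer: $539$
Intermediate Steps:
$r{\left(V,n \right)} = 5$
$s = \frac{7}{44} \approx 0.15909$
$t{\left(E,M \right)} = -3 + M E^{2}$ ($t{\left(E,M \right)} = E^{2} M - 3 = M E^{2} - 3 = -3 + M E^{2}$)
$t{\left(7,r{\left(3,3 \right)} \right)} \left(- s\right) \left(-14\right) = \left(-3 + 5 \cdot 7^{2}\right) \left(\left(-1\right) \frac{7}{44}\right) \left(-14\right) = \left(-3 + 5 \cdot 49\right) \left(- \frac{7}{44}\right) \left(-14\right) = \left(-3 + 245\right) \left(- \frac{7}{44}\right) \left(-14\right) = 242 \left(- \frac{7}{44}\right) \left(-14\right) = \left(- \frac{77}{2}\right) \left(-14\right) = 539$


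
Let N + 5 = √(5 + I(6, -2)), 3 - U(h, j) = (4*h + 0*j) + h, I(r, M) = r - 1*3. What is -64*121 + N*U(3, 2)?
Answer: -7684 - 24*√2 ≈ -7717.9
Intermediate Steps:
I(r, M) = -3 + r (I(r, M) = r - 3 = -3 + r)
U(h, j) = 3 - 5*h (U(h, j) = 3 - ((4*h + 0*j) + h) = 3 - ((4*h + 0) + h) = 3 - (4*h + h) = 3 - 5*h)
N = -5 + 2*√2 (N = -5 + √(5 + (-3 + 6)) = -5 + √(5 + 3) = -5 + √8 = -5 + 2*√2 ≈ -2.1716)
-64*121 + N*U(3, 2) = -64*121 + (-5 + 2*√2)*(3 - 5*3) = -7744 + (-5 + 2*√2)*(3 - 15) = -7744 + (-5 + 2*√2)*(-12) = -7744 + (60 - 24*√2) = -7684 - 24*√2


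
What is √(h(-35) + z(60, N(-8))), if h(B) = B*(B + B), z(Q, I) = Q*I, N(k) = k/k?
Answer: √2510 ≈ 50.100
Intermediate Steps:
N(k) = 1
z(Q, I) = I*Q
h(B) = 2*B² (h(B) = B*(2*B) = 2*B²)
√(h(-35) + z(60, N(-8))) = √(2*(-35)² + 1*60) = √(2*1225 + 60) = √(2450 + 60) = √2510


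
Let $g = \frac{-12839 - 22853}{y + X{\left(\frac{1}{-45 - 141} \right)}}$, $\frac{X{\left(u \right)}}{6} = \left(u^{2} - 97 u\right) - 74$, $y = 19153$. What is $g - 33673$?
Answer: $- \frac{3633325075273}{107894137} \approx -33675.0$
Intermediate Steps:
$X{\left(u \right)} = -444 - 582 u + 6 u^{2}$ ($X{\left(u \right)} = 6 \left(\left(u^{2} - 97 u\right) - 74\right) = 6 \left(-74 + u^{2} - 97 u\right) = -444 - 582 u + 6 u^{2}$)
$g = - \frac{205800072}{107894137}$ ($g = \frac{-12839 - 22853}{19153 - \left(444 - \frac{6}{\left(-45 - 141\right)^{2}} + \frac{582}{-45 - 141}\right)} = - \frac{35692}{19153 - \left(444 - \frac{97}{31} - \frac{1}{5766}\right)} = - \frac{35692}{19153 - \left(\frac{13667}{31} - \frac{1}{5766}\right)} = - \frac{35692}{19153 + \left(-444 + \frac{97}{31} + 6 \cdot \frac{1}{34596}\right)} = - \frac{35692}{19153 + \left(-444 + \frac{97}{31} + \frac{1}{5766}\right)} = - \frac{35692}{19153 - \frac{2542061}{5766}} = - \frac{35692}{\frac{107894137}{5766}} = \left(-35692\right) \frac{5766}{107894137} = - \frac{205800072}{107894137} \approx -1.9074$)
$g - 33673 = - \frac{205800072}{107894137} - 33673 = - \frac{3633325075273}{107894137}$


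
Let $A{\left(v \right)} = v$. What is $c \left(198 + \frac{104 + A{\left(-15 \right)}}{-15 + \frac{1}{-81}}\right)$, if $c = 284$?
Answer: $\frac{16582689}{304} \approx 54548.0$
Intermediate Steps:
$c \left(198 + \frac{104 + A{\left(-15 \right)}}{-15 + \frac{1}{-81}}\right) = 284 \left(198 + \frac{104 - 15}{-15 + \frac{1}{-81}}\right) = 284 \left(198 + \frac{89}{-15 - \frac{1}{81}}\right) = 284 \left(198 + \frac{89}{- \frac{1216}{81}}\right) = 284 \left(198 + 89 \left(- \frac{81}{1216}\right)\right) = 284 \left(198 - \frac{7209}{1216}\right) = 284 \cdot \frac{233559}{1216} = \frac{16582689}{304}$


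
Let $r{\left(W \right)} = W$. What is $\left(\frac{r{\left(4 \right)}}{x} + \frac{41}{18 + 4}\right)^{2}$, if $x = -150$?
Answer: $\frac{9186961}{2722500} \approx 3.3745$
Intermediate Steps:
$\left(\frac{r{\left(4 \right)}}{x} + \frac{41}{18 + 4}\right)^{2} = \left(\frac{4}{-150} + \frac{41}{18 + 4}\right)^{2} = \left(4 \left(- \frac{1}{150}\right) + \frac{41}{22}\right)^{2} = \left(- \frac{2}{75} + 41 \cdot \frac{1}{22}\right)^{2} = \left(- \frac{2}{75} + \frac{41}{22}\right)^{2} = \left(\frac{3031}{1650}\right)^{2} = \frac{9186961}{2722500}$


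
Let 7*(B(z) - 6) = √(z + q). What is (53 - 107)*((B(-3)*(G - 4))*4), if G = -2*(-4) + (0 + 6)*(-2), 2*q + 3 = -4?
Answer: 10368 + 864*I*√26/7 ≈ 10368.0 + 629.36*I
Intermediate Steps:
q = -7/2 (q = -3/2 + (½)*(-4) = -3/2 - 2 = -7/2 ≈ -3.5000)
G = -4 (G = 8 + 6*(-2) = 8 - 12 = -4)
B(z) = 6 + √(-7/2 + z)/7 (B(z) = 6 + √(z - 7/2)/7 = 6 + √(-7/2 + z)/7)
(53 - 107)*((B(-3)*(G - 4))*4) = (53 - 107)*(((6 + √(-14 + 4*(-3))/14)*(-4 - 4))*4) = -54*(6 + √(-14 - 12)/14)*(-8)*4 = -54*(6 + √(-26)/14)*(-8)*4 = -54*(6 + (I*√26)/14)*(-8)*4 = -54*(6 + I*√26/14)*(-8)*4 = -54*(-48 - 4*I*√26/7)*4 = -54*(-192 - 16*I*√26/7) = 10368 + 864*I*√26/7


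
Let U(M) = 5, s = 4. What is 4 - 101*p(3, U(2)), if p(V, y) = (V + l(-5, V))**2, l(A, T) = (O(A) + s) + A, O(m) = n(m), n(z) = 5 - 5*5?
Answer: -32720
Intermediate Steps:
n(z) = -20 (n(z) = 5 - 25 = -20)
O(m) = -20
l(A, T) = -16 + A (l(A, T) = (-20 + 4) + A = -16 + A)
p(V, y) = (-21 + V)**2 (p(V, y) = (V + (-16 - 5))**2 = (V - 21)**2 = (-21 + V)**2)
4 - 101*p(3, U(2)) = 4 - 101*(-21 + 3)**2 = 4 - 101*(-18)**2 = 4 - 101*324 = 4 - 32724 = -32720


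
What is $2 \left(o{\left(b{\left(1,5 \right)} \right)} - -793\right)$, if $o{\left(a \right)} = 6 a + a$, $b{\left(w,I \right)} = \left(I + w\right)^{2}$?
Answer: $2090$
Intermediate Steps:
$o{\left(a \right)} = 7 a$
$2 \left(o{\left(b{\left(1,5 \right)} \right)} - -793\right) = 2 \left(7 \left(5 + 1\right)^{2} - -793\right) = 2 \left(7 \cdot 6^{2} + 793\right) = 2 \left(7 \cdot 36 + 793\right) = 2 \left(252 + 793\right) = 2 \cdot 1045 = 2090$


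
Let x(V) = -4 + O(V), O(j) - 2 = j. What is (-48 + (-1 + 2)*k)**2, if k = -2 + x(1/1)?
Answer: 2601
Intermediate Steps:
O(j) = 2 + j
x(V) = -2 + V (x(V) = -4 + (2 + V) = -2 + V)
k = -3 (k = -2 + (-2 + 1/1) = -2 + (-2 + 1*1) = -2 + (-2 + 1) = -2 - 1 = -3)
(-48 + (-1 + 2)*k)**2 = (-48 + (-1 + 2)*(-3))**2 = (-48 + 1*(-3))**2 = (-48 - 3)**2 = (-51)**2 = 2601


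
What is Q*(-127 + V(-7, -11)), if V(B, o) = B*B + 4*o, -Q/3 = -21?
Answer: -7686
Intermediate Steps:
Q = 63 (Q = -3*(-21) = 63)
V(B, o) = B² + 4*o
Q*(-127 + V(-7, -11)) = 63*(-127 + ((-7)² + 4*(-11))) = 63*(-127 + (49 - 44)) = 63*(-127 + 5) = 63*(-122) = -7686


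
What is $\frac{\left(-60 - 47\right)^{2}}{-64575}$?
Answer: $- \frac{11449}{64575} \approx -0.1773$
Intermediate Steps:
$\frac{\left(-60 - 47\right)^{2}}{-64575} = \left(-107\right)^{2} \left(- \frac{1}{64575}\right) = 11449 \left(- \frac{1}{64575}\right) = - \frac{11449}{64575}$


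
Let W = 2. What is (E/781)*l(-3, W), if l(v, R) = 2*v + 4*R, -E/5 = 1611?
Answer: -16110/781 ≈ -20.627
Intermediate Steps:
E = -8055 (E = -5*1611 = -8055)
(E/781)*l(-3, W) = (-8055/781)*(2*(-3) + 4*2) = (-8055*1/781)*(-6 + 8) = -8055/781*2 = -16110/781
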